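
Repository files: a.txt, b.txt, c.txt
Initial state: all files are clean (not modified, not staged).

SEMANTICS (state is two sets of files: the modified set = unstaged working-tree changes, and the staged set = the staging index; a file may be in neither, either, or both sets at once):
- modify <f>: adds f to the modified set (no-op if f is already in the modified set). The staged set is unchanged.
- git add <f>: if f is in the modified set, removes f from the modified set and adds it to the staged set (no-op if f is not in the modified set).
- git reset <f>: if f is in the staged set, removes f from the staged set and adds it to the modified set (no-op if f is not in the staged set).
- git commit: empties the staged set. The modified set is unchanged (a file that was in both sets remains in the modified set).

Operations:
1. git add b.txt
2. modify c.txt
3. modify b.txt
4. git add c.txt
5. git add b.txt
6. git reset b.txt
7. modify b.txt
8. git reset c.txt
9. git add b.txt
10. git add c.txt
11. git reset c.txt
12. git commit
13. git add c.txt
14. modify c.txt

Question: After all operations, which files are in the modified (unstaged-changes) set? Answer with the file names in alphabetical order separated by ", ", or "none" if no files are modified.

After op 1 (git add b.txt): modified={none} staged={none}
After op 2 (modify c.txt): modified={c.txt} staged={none}
After op 3 (modify b.txt): modified={b.txt, c.txt} staged={none}
After op 4 (git add c.txt): modified={b.txt} staged={c.txt}
After op 5 (git add b.txt): modified={none} staged={b.txt, c.txt}
After op 6 (git reset b.txt): modified={b.txt} staged={c.txt}
After op 7 (modify b.txt): modified={b.txt} staged={c.txt}
After op 8 (git reset c.txt): modified={b.txt, c.txt} staged={none}
After op 9 (git add b.txt): modified={c.txt} staged={b.txt}
After op 10 (git add c.txt): modified={none} staged={b.txt, c.txt}
After op 11 (git reset c.txt): modified={c.txt} staged={b.txt}
After op 12 (git commit): modified={c.txt} staged={none}
After op 13 (git add c.txt): modified={none} staged={c.txt}
After op 14 (modify c.txt): modified={c.txt} staged={c.txt}

Answer: c.txt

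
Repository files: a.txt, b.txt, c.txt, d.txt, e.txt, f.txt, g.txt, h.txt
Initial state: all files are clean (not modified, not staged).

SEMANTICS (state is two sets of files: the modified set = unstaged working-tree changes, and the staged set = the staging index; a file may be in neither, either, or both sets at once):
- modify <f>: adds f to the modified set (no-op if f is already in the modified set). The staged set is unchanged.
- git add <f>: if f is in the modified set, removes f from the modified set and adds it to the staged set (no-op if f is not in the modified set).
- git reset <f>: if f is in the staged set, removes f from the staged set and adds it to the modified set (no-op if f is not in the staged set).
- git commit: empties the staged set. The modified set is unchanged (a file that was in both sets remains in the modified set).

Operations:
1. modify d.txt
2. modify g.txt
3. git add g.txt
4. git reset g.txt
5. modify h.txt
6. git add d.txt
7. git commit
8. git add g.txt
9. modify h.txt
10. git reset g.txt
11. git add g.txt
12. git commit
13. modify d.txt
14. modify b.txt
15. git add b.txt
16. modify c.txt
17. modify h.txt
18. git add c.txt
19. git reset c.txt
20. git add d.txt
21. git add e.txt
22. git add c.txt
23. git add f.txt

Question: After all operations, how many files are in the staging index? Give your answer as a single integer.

After op 1 (modify d.txt): modified={d.txt} staged={none}
After op 2 (modify g.txt): modified={d.txt, g.txt} staged={none}
After op 3 (git add g.txt): modified={d.txt} staged={g.txt}
After op 4 (git reset g.txt): modified={d.txt, g.txt} staged={none}
After op 5 (modify h.txt): modified={d.txt, g.txt, h.txt} staged={none}
After op 6 (git add d.txt): modified={g.txt, h.txt} staged={d.txt}
After op 7 (git commit): modified={g.txt, h.txt} staged={none}
After op 8 (git add g.txt): modified={h.txt} staged={g.txt}
After op 9 (modify h.txt): modified={h.txt} staged={g.txt}
After op 10 (git reset g.txt): modified={g.txt, h.txt} staged={none}
After op 11 (git add g.txt): modified={h.txt} staged={g.txt}
After op 12 (git commit): modified={h.txt} staged={none}
After op 13 (modify d.txt): modified={d.txt, h.txt} staged={none}
After op 14 (modify b.txt): modified={b.txt, d.txt, h.txt} staged={none}
After op 15 (git add b.txt): modified={d.txt, h.txt} staged={b.txt}
After op 16 (modify c.txt): modified={c.txt, d.txt, h.txt} staged={b.txt}
After op 17 (modify h.txt): modified={c.txt, d.txt, h.txt} staged={b.txt}
After op 18 (git add c.txt): modified={d.txt, h.txt} staged={b.txt, c.txt}
After op 19 (git reset c.txt): modified={c.txt, d.txt, h.txt} staged={b.txt}
After op 20 (git add d.txt): modified={c.txt, h.txt} staged={b.txt, d.txt}
After op 21 (git add e.txt): modified={c.txt, h.txt} staged={b.txt, d.txt}
After op 22 (git add c.txt): modified={h.txt} staged={b.txt, c.txt, d.txt}
After op 23 (git add f.txt): modified={h.txt} staged={b.txt, c.txt, d.txt}
Final staged set: {b.txt, c.txt, d.txt} -> count=3

Answer: 3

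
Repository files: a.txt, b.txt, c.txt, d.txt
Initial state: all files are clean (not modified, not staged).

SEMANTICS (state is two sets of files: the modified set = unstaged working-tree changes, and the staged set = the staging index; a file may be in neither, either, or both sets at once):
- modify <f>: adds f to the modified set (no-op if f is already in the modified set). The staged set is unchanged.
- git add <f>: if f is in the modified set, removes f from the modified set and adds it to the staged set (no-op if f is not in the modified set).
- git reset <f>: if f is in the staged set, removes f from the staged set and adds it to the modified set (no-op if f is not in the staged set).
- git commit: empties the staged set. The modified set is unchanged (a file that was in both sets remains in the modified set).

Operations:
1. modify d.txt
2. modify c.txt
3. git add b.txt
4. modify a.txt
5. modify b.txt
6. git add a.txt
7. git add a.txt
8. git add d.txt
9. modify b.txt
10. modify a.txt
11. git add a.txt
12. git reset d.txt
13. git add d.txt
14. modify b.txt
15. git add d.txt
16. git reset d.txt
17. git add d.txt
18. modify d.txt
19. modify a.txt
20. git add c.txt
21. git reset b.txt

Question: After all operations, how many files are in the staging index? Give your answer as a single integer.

After op 1 (modify d.txt): modified={d.txt} staged={none}
After op 2 (modify c.txt): modified={c.txt, d.txt} staged={none}
After op 3 (git add b.txt): modified={c.txt, d.txt} staged={none}
After op 4 (modify a.txt): modified={a.txt, c.txt, d.txt} staged={none}
After op 5 (modify b.txt): modified={a.txt, b.txt, c.txt, d.txt} staged={none}
After op 6 (git add a.txt): modified={b.txt, c.txt, d.txt} staged={a.txt}
After op 7 (git add a.txt): modified={b.txt, c.txt, d.txt} staged={a.txt}
After op 8 (git add d.txt): modified={b.txt, c.txt} staged={a.txt, d.txt}
After op 9 (modify b.txt): modified={b.txt, c.txt} staged={a.txt, d.txt}
After op 10 (modify a.txt): modified={a.txt, b.txt, c.txt} staged={a.txt, d.txt}
After op 11 (git add a.txt): modified={b.txt, c.txt} staged={a.txt, d.txt}
After op 12 (git reset d.txt): modified={b.txt, c.txt, d.txt} staged={a.txt}
After op 13 (git add d.txt): modified={b.txt, c.txt} staged={a.txt, d.txt}
After op 14 (modify b.txt): modified={b.txt, c.txt} staged={a.txt, d.txt}
After op 15 (git add d.txt): modified={b.txt, c.txt} staged={a.txt, d.txt}
After op 16 (git reset d.txt): modified={b.txt, c.txt, d.txt} staged={a.txt}
After op 17 (git add d.txt): modified={b.txt, c.txt} staged={a.txt, d.txt}
After op 18 (modify d.txt): modified={b.txt, c.txt, d.txt} staged={a.txt, d.txt}
After op 19 (modify a.txt): modified={a.txt, b.txt, c.txt, d.txt} staged={a.txt, d.txt}
After op 20 (git add c.txt): modified={a.txt, b.txt, d.txt} staged={a.txt, c.txt, d.txt}
After op 21 (git reset b.txt): modified={a.txt, b.txt, d.txt} staged={a.txt, c.txt, d.txt}
Final staged set: {a.txt, c.txt, d.txt} -> count=3

Answer: 3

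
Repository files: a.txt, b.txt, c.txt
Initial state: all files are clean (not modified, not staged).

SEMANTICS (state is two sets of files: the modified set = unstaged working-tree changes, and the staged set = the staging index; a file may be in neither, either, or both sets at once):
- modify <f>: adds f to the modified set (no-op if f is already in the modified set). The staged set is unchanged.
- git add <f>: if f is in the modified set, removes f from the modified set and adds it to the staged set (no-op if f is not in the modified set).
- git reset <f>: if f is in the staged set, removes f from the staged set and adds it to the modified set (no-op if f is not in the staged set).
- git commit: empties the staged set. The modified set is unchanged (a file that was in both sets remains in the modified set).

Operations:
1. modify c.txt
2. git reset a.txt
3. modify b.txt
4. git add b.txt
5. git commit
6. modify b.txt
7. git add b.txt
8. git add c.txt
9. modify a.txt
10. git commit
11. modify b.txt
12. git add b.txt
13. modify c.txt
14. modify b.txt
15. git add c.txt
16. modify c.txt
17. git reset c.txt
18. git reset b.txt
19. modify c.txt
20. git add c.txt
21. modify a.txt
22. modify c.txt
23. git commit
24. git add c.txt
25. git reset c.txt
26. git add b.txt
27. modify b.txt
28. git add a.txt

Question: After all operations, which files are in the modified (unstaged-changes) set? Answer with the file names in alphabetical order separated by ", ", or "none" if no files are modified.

After op 1 (modify c.txt): modified={c.txt} staged={none}
After op 2 (git reset a.txt): modified={c.txt} staged={none}
After op 3 (modify b.txt): modified={b.txt, c.txt} staged={none}
After op 4 (git add b.txt): modified={c.txt} staged={b.txt}
After op 5 (git commit): modified={c.txt} staged={none}
After op 6 (modify b.txt): modified={b.txt, c.txt} staged={none}
After op 7 (git add b.txt): modified={c.txt} staged={b.txt}
After op 8 (git add c.txt): modified={none} staged={b.txt, c.txt}
After op 9 (modify a.txt): modified={a.txt} staged={b.txt, c.txt}
After op 10 (git commit): modified={a.txt} staged={none}
After op 11 (modify b.txt): modified={a.txt, b.txt} staged={none}
After op 12 (git add b.txt): modified={a.txt} staged={b.txt}
After op 13 (modify c.txt): modified={a.txt, c.txt} staged={b.txt}
After op 14 (modify b.txt): modified={a.txt, b.txt, c.txt} staged={b.txt}
After op 15 (git add c.txt): modified={a.txt, b.txt} staged={b.txt, c.txt}
After op 16 (modify c.txt): modified={a.txt, b.txt, c.txt} staged={b.txt, c.txt}
After op 17 (git reset c.txt): modified={a.txt, b.txt, c.txt} staged={b.txt}
After op 18 (git reset b.txt): modified={a.txt, b.txt, c.txt} staged={none}
After op 19 (modify c.txt): modified={a.txt, b.txt, c.txt} staged={none}
After op 20 (git add c.txt): modified={a.txt, b.txt} staged={c.txt}
After op 21 (modify a.txt): modified={a.txt, b.txt} staged={c.txt}
After op 22 (modify c.txt): modified={a.txt, b.txt, c.txt} staged={c.txt}
After op 23 (git commit): modified={a.txt, b.txt, c.txt} staged={none}
After op 24 (git add c.txt): modified={a.txt, b.txt} staged={c.txt}
After op 25 (git reset c.txt): modified={a.txt, b.txt, c.txt} staged={none}
After op 26 (git add b.txt): modified={a.txt, c.txt} staged={b.txt}
After op 27 (modify b.txt): modified={a.txt, b.txt, c.txt} staged={b.txt}
After op 28 (git add a.txt): modified={b.txt, c.txt} staged={a.txt, b.txt}

Answer: b.txt, c.txt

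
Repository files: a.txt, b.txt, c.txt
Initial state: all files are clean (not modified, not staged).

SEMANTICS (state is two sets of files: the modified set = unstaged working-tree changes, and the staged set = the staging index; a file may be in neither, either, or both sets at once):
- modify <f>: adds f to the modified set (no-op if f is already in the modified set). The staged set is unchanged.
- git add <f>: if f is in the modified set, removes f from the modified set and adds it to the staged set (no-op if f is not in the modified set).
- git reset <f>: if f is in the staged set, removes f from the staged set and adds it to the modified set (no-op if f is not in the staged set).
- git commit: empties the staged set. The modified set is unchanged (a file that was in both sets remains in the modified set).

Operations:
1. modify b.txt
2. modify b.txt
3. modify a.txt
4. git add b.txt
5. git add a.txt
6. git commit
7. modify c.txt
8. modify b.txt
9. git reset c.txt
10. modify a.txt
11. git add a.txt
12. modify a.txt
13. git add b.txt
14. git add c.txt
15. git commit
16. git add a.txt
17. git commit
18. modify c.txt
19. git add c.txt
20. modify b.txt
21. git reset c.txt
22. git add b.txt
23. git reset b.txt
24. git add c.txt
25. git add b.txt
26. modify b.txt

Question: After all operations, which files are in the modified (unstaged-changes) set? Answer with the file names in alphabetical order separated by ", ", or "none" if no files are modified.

Answer: b.txt

Derivation:
After op 1 (modify b.txt): modified={b.txt} staged={none}
After op 2 (modify b.txt): modified={b.txt} staged={none}
After op 3 (modify a.txt): modified={a.txt, b.txt} staged={none}
After op 4 (git add b.txt): modified={a.txt} staged={b.txt}
After op 5 (git add a.txt): modified={none} staged={a.txt, b.txt}
After op 6 (git commit): modified={none} staged={none}
After op 7 (modify c.txt): modified={c.txt} staged={none}
After op 8 (modify b.txt): modified={b.txt, c.txt} staged={none}
After op 9 (git reset c.txt): modified={b.txt, c.txt} staged={none}
After op 10 (modify a.txt): modified={a.txt, b.txt, c.txt} staged={none}
After op 11 (git add a.txt): modified={b.txt, c.txt} staged={a.txt}
After op 12 (modify a.txt): modified={a.txt, b.txt, c.txt} staged={a.txt}
After op 13 (git add b.txt): modified={a.txt, c.txt} staged={a.txt, b.txt}
After op 14 (git add c.txt): modified={a.txt} staged={a.txt, b.txt, c.txt}
After op 15 (git commit): modified={a.txt} staged={none}
After op 16 (git add a.txt): modified={none} staged={a.txt}
After op 17 (git commit): modified={none} staged={none}
After op 18 (modify c.txt): modified={c.txt} staged={none}
After op 19 (git add c.txt): modified={none} staged={c.txt}
After op 20 (modify b.txt): modified={b.txt} staged={c.txt}
After op 21 (git reset c.txt): modified={b.txt, c.txt} staged={none}
After op 22 (git add b.txt): modified={c.txt} staged={b.txt}
After op 23 (git reset b.txt): modified={b.txt, c.txt} staged={none}
After op 24 (git add c.txt): modified={b.txt} staged={c.txt}
After op 25 (git add b.txt): modified={none} staged={b.txt, c.txt}
After op 26 (modify b.txt): modified={b.txt} staged={b.txt, c.txt}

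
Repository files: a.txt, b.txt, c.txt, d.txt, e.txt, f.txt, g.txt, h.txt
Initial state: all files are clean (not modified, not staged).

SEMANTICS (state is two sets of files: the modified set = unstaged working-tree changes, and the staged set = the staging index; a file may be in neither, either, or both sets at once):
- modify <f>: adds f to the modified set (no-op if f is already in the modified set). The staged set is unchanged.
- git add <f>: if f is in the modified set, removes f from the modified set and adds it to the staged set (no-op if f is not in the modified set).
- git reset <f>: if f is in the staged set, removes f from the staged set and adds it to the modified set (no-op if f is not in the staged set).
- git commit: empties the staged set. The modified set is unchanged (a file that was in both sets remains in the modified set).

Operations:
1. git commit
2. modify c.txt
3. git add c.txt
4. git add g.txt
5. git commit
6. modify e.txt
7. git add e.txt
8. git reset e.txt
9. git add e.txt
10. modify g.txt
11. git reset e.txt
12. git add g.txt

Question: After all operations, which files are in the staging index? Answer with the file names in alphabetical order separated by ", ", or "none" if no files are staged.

Answer: g.txt

Derivation:
After op 1 (git commit): modified={none} staged={none}
After op 2 (modify c.txt): modified={c.txt} staged={none}
After op 3 (git add c.txt): modified={none} staged={c.txt}
After op 4 (git add g.txt): modified={none} staged={c.txt}
After op 5 (git commit): modified={none} staged={none}
After op 6 (modify e.txt): modified={e.txt} staged={none}
After op 7 (git add e.txt): modified={none} staged={e.txt}
After op 8 (git reset e.txt): modified={e.txt} staged={none}
After op 9 (git add e.txt): modified={none} staged={e.txt}
After op 10 (modify g.txt): modified={g.txt} staged={e.txt}
After op 11 (git reset e.txt): modified={e.txt, g.txt} staged={none}
After op 12 (git add g.txt): modified={e.txt} staged={g.txt}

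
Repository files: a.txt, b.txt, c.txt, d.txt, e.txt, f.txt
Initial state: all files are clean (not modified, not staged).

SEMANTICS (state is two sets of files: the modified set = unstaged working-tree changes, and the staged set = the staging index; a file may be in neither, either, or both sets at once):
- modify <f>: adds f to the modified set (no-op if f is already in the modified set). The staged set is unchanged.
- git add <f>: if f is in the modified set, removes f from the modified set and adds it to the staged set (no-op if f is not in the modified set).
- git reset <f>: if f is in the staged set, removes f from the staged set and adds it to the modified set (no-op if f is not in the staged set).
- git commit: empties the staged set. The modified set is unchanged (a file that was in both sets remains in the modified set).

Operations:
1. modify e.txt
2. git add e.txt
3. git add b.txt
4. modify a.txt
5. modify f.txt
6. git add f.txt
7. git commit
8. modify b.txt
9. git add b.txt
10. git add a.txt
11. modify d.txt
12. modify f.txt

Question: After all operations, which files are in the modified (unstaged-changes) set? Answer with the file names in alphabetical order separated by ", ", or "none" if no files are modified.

After op 1 (modify e.txt): modified={e.txt} staged={none}
After op 2 (git add e.txt): modified={none} staged={e.txt}
After op 3 (git add b.txt): modified={none} staged={e.txt}
After op 4 (modify a.txt): modified={a.txt} staged={e.txt}
After op 5 (modify f.txt): modified={a.txt, f.txt} staged={e.txt}
After op 6 (git add f.txt): modified={a.txt} staged={e.txt, f.txt}
After op 7 (git commit): modified={a.txt} staged={none}
After op 8 (modify b.txt): modified={a.txt, b.txt} staged={none}
After op 9 (git add b.txt): modified={a.txt} staged={b.txt}
After op 10 (git add a.txt): modified={none} staged={a.txt, b.txt}
After op 11 (modify d.txt): modified={d.txt} staged={a.txt, b.txt}
After op 12 (modify f.txt): modified={d.txt, f.txt} staged={a.txt, b.txt}

Answer: d.txt, f.txt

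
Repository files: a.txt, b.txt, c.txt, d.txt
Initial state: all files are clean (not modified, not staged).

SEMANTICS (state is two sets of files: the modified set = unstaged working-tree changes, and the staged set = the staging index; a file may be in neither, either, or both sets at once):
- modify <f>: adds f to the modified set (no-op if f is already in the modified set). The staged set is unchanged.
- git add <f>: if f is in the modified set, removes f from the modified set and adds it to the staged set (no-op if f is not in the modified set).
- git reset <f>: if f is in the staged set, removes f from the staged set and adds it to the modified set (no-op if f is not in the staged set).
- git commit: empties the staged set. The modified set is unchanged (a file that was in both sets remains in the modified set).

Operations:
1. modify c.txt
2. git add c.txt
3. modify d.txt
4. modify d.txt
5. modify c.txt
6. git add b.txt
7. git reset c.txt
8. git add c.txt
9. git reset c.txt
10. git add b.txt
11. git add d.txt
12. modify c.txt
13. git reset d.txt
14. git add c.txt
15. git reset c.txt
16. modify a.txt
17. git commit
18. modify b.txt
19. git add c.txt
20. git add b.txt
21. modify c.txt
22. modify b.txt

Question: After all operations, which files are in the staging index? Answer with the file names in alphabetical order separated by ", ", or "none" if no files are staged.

After op 1 (modify c.txt): modified={c.txt} staged={none}
After op 2 (git add c.txt): modified={none} staged={c.txt}
After op 3 (modify d.txt): modified={d.txt} staged={c.txt}
After op 4 (modify d.txt): modified={d.txt} staged={c.txt}
After op 5 (modify c.txt): modified={c.txt, d.txt} staged={c.txt}
After op 6 (git add b.txt): modified={c.txt, d.txt} staged={c.txt}
After op 7 (git reset c.txt): modified={c.txt, d.txt} staged={none}
After op 8 (git add c.txt): modified={d.txt} staged={c.txt}
After op 9 (git reset c.txt): modified={c.txt, d.txt} staged={none}
After op 10 (git add b.txt): modified={c.txt, d.txt} staged={none}
After op 11 (git add d.txt): modified={c.txt} staged={d.txt}
After op 12 (modify c.txt): modified={c.txt} staged={d.txt}
After op 13 (git reset d.txt): modified={c.txt, d.txt} staged={none}
After op 14 (git add c.txt): modified={d.txt} staged={c.txt}
After op 15 (git reset c.txt): modified={c.txt, d.txt} staged={none}
After op 16 (modify a.txt): modified={a.txt, c.txt, d.txt} staged={none}
After op 17 (git commit): modified={a.txt, c.txt, d.txt} staged={none}
After op 18 (modify b.txt): modified={a.txt, b.txt, c.txt, d.txt} staged={none}
After op 19 (git add c.txt): modified={a.txt, b.txt, d.txt} staged={c.txt}
After op 20 (git add b.txt): modified={a.txt, d.txt} staged={b.txt, c.txt}
After op 21 (modify c.txt): modified={a.txt, c.txt, d.txt} staged={b.txt, c.txt}
After op 22 (modify b.txt): modified={a.txt, b.txt, c.txt, d.txt} staged={b.txt, c.txt}

Answer: b.txt, c.txt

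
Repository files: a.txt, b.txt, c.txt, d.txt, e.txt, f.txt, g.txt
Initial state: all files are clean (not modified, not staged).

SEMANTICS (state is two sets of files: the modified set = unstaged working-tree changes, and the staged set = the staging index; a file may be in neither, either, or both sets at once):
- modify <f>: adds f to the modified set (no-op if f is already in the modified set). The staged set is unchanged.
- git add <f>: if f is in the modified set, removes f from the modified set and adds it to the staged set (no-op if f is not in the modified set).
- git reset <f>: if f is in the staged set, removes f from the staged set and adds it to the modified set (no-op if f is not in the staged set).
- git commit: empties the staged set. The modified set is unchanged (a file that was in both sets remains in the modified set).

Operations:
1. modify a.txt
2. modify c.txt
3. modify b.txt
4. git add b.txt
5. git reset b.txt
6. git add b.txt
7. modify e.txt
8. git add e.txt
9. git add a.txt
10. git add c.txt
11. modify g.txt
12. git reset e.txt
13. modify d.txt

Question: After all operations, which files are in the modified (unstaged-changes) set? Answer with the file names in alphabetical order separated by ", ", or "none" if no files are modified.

Answer: d.txt, e.txt, g.txt

Derivation:
After op 1 (modify a.txt): modified={a.txt} staged={none}
After op 2 (modify c.txt): modified={a.txt, c.txt} staged={none}
After op 3 (modify b.txt): modified={a.txt, b.txt, c.txt} staged={none}
After op 4 (git add b.txt): modified={a.txt, c.txt} staged={b.txt}
After op 5 (git reset b.txt): modified={a.txt, b.txt, c.txt} staged={none}
After op 6 (git add b.txt): modified={a.txt, c.txt} staged={b.txt}
After op 7 (modify e.txt): modified={a.txt, c.txt, e.txt} staged={b.txt}
After op 8 (git add e.txt): modified={a.txt, c.txt} staged={b.txt, e.txt}
After op 9 (git add a.txt): modified={c.txt} staged={a.txt, b.txt, e.txt}
After op 10 (git add c.txt): modified={none} staged={a.txt, b.txt, c.txt, e.txt}
After op 11 (modify g.txt): modified={g.txt} staged={a.txt, b.txt, c.txt, e.txt}
After op 12 (git reset e.txt): modified={e.txt, g.txt} staged={a.txt, b.txt, c.txt}
After op 13 (modify d.txt): modified={d.txt, e.txt, g.txt} staged={a.txt, b.txt, c.txt}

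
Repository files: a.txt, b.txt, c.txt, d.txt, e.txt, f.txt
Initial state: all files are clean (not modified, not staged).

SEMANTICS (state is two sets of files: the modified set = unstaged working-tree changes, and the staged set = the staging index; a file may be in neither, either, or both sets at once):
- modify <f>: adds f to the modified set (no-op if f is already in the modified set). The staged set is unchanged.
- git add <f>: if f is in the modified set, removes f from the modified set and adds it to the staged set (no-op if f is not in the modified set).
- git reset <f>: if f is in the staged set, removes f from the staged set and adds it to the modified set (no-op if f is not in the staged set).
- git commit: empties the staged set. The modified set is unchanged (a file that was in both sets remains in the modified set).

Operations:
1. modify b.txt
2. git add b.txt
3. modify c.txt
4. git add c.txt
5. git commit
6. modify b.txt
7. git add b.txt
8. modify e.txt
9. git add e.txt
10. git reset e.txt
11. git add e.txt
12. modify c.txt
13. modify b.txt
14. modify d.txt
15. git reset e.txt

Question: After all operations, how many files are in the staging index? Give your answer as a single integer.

Answer: 1

Derivation:
After op 1 (modify b.txt): modified={b.txt} staged={none}
After op 2 (git add b.txt): modified={none} staged={b.txt}
After op 3 (modify c.txt): modified={c.txt} staged={b.txt}
After op 4 (git add c.txt): modified={none} staged={b.txt, c.txt}
After op 5 (git commit): modified={none} staged={none}
After op 6 (modify b.txt): modified={b.txt} staged={none}
After op 7 (git add b.txt): modified={none} staged={b.txt}
After op 8 (modify e.txt): modified={e.txt} staged={b.txt}
After op 9 (git add e.txt): modified={none} staged={b.txt, e.txt}
After op 10 (git reset e.txt): modified={e.txt} staged={b.txt}
After op 11 (git add e.txt): modified={none} staged={b.txt, e.txt}
After op 12 (modify c.txt): modified={c.txt} staged={b.txt, e.txt}
After op 13 (modify b.txt): modified={b.txt, c.txt} staged={b.txt, e.txt}
After op 14 (modify d.txt): modified={b.txt, c.txt, d.txt} staged={b.txt, e.txt}
After op 15 (git reset e.txt): modified={b.txt, c.txt, d.txt, e.txt} staged={b.txt}
Final staged set: {b.txt} -> count=1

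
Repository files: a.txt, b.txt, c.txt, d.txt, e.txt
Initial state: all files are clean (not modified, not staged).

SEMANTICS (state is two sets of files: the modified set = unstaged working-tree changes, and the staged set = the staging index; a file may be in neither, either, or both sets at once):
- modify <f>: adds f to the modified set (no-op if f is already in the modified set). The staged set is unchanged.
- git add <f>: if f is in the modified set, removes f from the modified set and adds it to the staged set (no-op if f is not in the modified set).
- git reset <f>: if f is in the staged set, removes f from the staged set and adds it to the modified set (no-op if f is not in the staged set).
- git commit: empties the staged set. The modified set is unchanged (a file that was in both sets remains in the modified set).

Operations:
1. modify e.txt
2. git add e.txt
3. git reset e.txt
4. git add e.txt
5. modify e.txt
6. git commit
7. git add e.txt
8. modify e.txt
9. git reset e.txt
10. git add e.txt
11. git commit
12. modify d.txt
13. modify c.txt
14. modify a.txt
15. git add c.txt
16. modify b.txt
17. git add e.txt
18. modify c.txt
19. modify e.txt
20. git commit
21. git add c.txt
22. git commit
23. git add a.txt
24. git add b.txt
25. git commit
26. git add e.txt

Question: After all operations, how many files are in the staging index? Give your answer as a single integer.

After op 1 (modify e.txt): modified={e.txt} staged={none}
After op 2 (git add e.txt): modified={none} staged={e.txt}
After op 3 (git reset e.txt): modified={e.txt} staged={none}
After op 4 (git add e.txt): modified={none} staged={e.txt}
After op 5 (modify e.txt): modified={e.txt} staged={e.txt}
After op 6 (git commit): modified={e.txt} staged={none}
After op 7 (git add e.txt): modified={none} staged={e.txt}
After op 8 (modify e.txt): modified={e.txt} staged={e.txt}
After op 9 (git reset e.txt): modified={e.txt} staged={none}
After op 10 (git add e.txt): modified={none} staged={e.txt}
After op 11 (git commit): modified={none} staged={none}
After op 12 (modify d.txt): modified={d.txt} staged={none}
After op 13 (modify c.txt): modified={c.txt, d.txt} staged={none}
After op 14 (modify a.txt): modified={a.txt, c.txt, d.txt} staged={none}
After op 15 (git add c.txt): modified={a.txt, d.txt} staged={c.txt}
After op 16 (modify b.txt): modified={a.txt, b.txt, d.txt} staged={c.txt}
After op 17 (git add e.txt): modified={a.txt, b.txt, d.txt} staged={c.txt}
After op 18 (modify c.txt): modified={a.txt, b.txt, c.txt, d.txt} staged={c.txt}
After op 19 (modify e.txt): modified={a.txt, b.txt, c.txt, d.txt, e.txt} staged={c.txt}
After op 20 (git commit): modified={a.txt, b.txt, c.txt, d.txt, e.txt} staged={none}
After op 21 (git add c.txt): modified={a.txt, b.txt, d.txt, e.txt} staged={c.txt}
After op 22 (git commit): modified={a.txt, b.txt, d.txt, e.txt} staged={none}
After op 23 (git add a.txt): modified={b.txt, d.txt, e.txt} staged={a.txt}
After op 24 (git add b.txt): modified={d.txt, e.txt} staged={a.txt, b.txt}
After op 25 (git commit): modified={d.txt, e.txt} staged={none}
After op 26 (git add e.txt): modified={d.txt} staged={e.txt}
Final staged set: {e.txt} -> count=1

Answer: 1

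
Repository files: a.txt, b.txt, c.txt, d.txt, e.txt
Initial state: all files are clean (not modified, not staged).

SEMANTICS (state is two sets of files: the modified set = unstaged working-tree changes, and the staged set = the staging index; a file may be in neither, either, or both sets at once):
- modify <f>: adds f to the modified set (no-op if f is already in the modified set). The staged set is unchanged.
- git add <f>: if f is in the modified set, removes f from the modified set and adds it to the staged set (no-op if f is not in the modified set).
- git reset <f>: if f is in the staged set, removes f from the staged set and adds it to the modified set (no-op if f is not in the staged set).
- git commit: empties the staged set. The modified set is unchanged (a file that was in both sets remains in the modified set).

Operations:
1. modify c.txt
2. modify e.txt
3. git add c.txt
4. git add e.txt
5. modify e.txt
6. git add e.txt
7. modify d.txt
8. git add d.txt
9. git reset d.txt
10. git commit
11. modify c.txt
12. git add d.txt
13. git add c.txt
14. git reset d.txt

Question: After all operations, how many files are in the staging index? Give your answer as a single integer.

After op 1 (modify c.txt): modified={c.txt} staged={none}
After op 2 (modify e.txt): modified={c.txt, e.txt} staged={none}
After op 3 (git add c.txt): modified={e.txt} staged={c.txt}
After op 4 (git add e.txt): modified={none} staged={c.txt, e.txt}
After op 5 (modify e.txt): modified={e.txt} staged={c.txt, e.txt}
After op 6 (git add e.txt): modified={none} staged={c.txt, e.txt}
After op 7 (modify d.txt): modified={d.txt} staged={c.txt, e.txt}
After op 8 (git add d.txt): modified={none} staged={c.txt, d.txt, e.txt}
After op 9 (git reset d.txt): modified={d.txt} staged={c.txt, e.txt}
After op 10 (git commit): modified={d.txt} staged={none}
After op 11 (modify c.txt): modified={c.txt, d.txt} staged={none}
After op 12 (git add d.txt): modified={c.txt} staged={d.txt}
After op 13 (git add c.txt): modified={none} staged={c.txt, d.txt}
After op 14 (git reset d.txt): modified={d.txt} staged={c.txt}
Final staged set: {c.txt} -> count=1

Answer: 1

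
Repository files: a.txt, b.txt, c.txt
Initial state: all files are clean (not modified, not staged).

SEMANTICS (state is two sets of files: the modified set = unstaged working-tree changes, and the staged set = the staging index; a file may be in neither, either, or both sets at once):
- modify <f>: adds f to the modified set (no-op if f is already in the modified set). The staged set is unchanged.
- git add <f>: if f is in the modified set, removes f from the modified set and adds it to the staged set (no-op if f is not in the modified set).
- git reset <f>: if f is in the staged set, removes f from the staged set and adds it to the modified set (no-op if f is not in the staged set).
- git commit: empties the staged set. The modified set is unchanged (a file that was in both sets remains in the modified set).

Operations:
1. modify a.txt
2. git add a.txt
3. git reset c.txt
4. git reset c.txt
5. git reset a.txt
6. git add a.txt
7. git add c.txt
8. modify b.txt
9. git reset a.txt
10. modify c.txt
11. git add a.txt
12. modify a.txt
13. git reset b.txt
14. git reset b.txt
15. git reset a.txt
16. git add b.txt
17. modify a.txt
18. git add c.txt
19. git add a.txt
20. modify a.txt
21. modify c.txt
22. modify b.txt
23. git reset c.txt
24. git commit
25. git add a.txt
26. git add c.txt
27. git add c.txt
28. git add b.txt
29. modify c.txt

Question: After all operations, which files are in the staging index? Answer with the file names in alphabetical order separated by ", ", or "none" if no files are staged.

After op 1 (modify a.txt): modified={a.txt} staged={none}
After op 2 (git add a.txt): modified={none} staged={a.txt}
After op 3 (git reset c.txt): modified={none} staged={a.txt}
After op 4 (git reset c.txt): modified={none} staged={a.txt}
After op 5 (git reset a.txt): modified={a.txt} staged={none}
After op 6 (git add a.txt): modified={none} staged={a.txt}
After op 7 (git add c.txt): modified={none} staged={a.txt}
After op 8 (modify b.txt): modified={b.txt} staged={a.txt}
After op 9 (git reset a.txt): modified={a.txt, b.txt} staged={none}
After op 10 (modify c.txt): modified={a.txt, b.txt, c.txt} staged={none}
After op 11 (git add a.txt): modified={b.txt, c.txt} staged={a.txt}
After op 12 (modify a.txt): modified={a.txt, b.txt, c.txt} staged={a.txt}
After op 13 (git reset b.txt): modified={a.txt, b.txt, c.txt} staged={a.txt}
After op 14 (git reset b.txt): modified={a.txt, b.txt, c.txt} staged={a.txt}
After op 15 (git reset a.txt): modified={a.txt, b.txt, c.txt} staged={none}
After op 16 (git add b.txt): modified={a.txt, c.txt} staged={b.txt}
After op 17 (modify a.txt): modified={a.txt, c.txt} staged={b.txt}
After op 18 (git add c.txt): modified={a.txt} staged={b.txt, c.txt}
After op 19 (git add a.txt): modified={none} staged={a.txt, b.txt, c.txt}
After op 20 (modify a.txt): modified={a.txt} staged={a.txt, b.txt, c.txt}
After op 21 (modify c.txt): modified={a.txt, c.txt} staged={a.txt, b.txt, c.txt}
After op 22 (modify b.txt): modified={a.txt, b.txt, c.txt} staged={a.txt, b.txt, c.txt}
After op 23 (git reset c.txt): modified={a.txt, b.txt, c.txt} staged={a.txt, b.txt}
After op 24 (git commit): modified={a.txt, b.txt, c.txt} staged={none}
After op 25 (git add a.txt): modified={b.txt, c.txt} staged={a.txt}
After op 26 (git add c.txt): modified={b.txt} staged={a.txt, c.txt}
After op 27 (git add c.txt): modified={b.txt} staged={a.txt, c.txt}
After op 28 (git add b.txt): modified={none} staged={a.txt, b.txt, c.txt}
After op 29 (modify c.txt): modified={c.txt} staged={a.txt, b.txt, c.txt}

Answer: a.txt, b.txt, c.txt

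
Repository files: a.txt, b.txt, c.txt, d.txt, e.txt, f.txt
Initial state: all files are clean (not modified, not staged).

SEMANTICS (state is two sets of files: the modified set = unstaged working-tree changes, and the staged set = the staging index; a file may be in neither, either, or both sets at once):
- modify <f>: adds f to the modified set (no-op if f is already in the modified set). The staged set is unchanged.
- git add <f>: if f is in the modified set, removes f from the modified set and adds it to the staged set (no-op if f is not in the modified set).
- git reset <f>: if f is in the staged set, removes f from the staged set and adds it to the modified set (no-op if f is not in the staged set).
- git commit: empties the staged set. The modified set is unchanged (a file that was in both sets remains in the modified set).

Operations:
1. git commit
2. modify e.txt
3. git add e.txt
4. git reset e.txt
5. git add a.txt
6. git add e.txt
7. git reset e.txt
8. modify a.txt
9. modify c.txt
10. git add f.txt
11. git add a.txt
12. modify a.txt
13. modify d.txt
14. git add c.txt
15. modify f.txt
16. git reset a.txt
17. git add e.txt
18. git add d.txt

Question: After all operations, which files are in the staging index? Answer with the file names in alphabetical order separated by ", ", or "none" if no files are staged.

Answer: c.txt, d.txt, e.txt

Derivation:
After op 1 (git commit): modified={none} staged={none}
After op 2 (modify e.txt): modified={e.txt} staged={none}
After op 3 (git add e.txt): modified={none} staged={e.txt}
After op 4 (git reset e.txt): modified={e.txt} staged={none}
After op 5 (git add a.txt): modified={e.txt} staged={none}
After op 6 (git add e.txt): modified={none} staged={e.txt}
After op 7 (git reset e.txt): modified={e.txt} staged={none}
After op 8 (modify a.txt): modified={a.txt, e.txt} staged={none}
After op 9 (modify c.txt): modified={a.txt, c.txt, e.txt} staged={none}
After op 10 (git add f.txt): modified={a.txt, c.txt, e.txt} staged={none}
After op 11 (git add a.txt): modified={c.txt, e.txt} staged={a.txt}
After op 12 (modify a.txt): modified={a.txt, c.txt, e.txt} staged={a.txt}
After op 13 (modify d.txt): modified={a.txt, c.txt, d.txt, e.txt} staged={a.txt}
After op 14 (git add c.txt): modified={a.txt, d.txt, e.txt} staged={a.txt, c.txt}
After op 15 (modify f.txt): modified={a.txt, d.txt, e.txt, f.txt} staged={a.txt, c.txt}
After op 16 (git reset a.txt): modified={a.txt, d.txt, e.txt, f.txt} staged={c.txt}
After op 17 (git add e.txt): modified={a.txt, d.txt, f.txt} staged={c.txt, e.txt}
After op 18 (git add d.txt): modified={a.txt, f.txt} staged={c.txt, d.txt, e.txt}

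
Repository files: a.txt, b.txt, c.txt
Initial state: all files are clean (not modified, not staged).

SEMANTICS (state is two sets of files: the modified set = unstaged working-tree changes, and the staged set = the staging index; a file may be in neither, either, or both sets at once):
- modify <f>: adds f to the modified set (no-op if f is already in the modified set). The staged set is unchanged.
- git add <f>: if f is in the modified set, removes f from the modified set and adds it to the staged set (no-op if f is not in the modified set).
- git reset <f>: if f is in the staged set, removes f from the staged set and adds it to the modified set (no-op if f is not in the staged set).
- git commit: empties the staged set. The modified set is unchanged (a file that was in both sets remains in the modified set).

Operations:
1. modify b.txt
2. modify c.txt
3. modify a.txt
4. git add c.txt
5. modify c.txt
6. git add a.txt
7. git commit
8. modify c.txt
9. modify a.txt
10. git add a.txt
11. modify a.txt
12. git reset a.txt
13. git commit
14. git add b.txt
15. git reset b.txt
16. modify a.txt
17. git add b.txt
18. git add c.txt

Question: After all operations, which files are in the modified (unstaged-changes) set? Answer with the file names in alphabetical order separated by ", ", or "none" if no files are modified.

After op 1 (modify b.txt): modified={b.txt} staged={none}
After op 2 (modify c.txt): modified={b.txt, c.txt} staged={none}
After op 3 (modify a.txt): modified={a.txt, b.txt, c.txt} staged={none}
After op 4 (git add c.txt): modified={a.txt, b.txt} staged={c.txt}
After op 5 (modify c.txt): modified={a.txt, b.txt, c.txt} staged={c.txt}
After op 6 (git add a.txt): modified={b.txt, c.txt} staged={a.txt, c.txt}
After op 7 (git commit): modified={b.txt, c.txt} staged={none}
After op 8 (modify c.txt): modified={b.txt, c.txt} staged={none}
After op 9 (modify a.txt): modified={a.txt, b.txt, c.txt} staged={none}
After op 10 (git add a.txt): modified={b.txt, c.txt} staged={a.txt}
After op 11 (modify a.txt): modified={a.txt, b.txt, c.txt} staged={a.txt}
After op 12 (git reset a.txt): modified={a.txt, b.txt, c.txt} staged={none}
After op 13 (git commit): modified={a.txt, b.txt, c.txt} staged={none}
After op 14 (git add b.txt): modified={a.txt, c.txt} staged={b.txt}
After op 15 (git reset b.txt): modified={a.txt, b.txt, c.txt} staged={none}
After op 16 (modify a.txt): modified={a.txt, b.txt, c.txt} staged={none}
After op 17 (git add b.txt): modified={a.txt, c.txt} staged={b.txt}
After op 18 (git add c.txt): modified={a.txt} staged={b.txt, c.txt}

Answer: a.txt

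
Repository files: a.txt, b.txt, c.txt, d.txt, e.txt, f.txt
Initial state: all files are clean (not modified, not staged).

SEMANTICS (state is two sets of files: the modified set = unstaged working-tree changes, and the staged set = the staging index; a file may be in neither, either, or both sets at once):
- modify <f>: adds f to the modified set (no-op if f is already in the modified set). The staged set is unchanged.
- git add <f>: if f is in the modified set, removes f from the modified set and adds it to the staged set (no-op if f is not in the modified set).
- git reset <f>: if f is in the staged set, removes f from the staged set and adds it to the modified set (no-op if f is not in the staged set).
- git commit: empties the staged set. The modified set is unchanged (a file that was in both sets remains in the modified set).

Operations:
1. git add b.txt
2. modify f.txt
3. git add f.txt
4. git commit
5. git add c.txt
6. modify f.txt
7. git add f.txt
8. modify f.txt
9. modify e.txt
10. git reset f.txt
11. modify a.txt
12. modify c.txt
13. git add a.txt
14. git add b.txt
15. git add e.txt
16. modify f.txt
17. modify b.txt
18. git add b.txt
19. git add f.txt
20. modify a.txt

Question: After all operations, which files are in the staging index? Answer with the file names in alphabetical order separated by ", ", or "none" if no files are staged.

After op 1 (git add b.txt): modified={none} staged={none}
After op 2 (modify f.txt): modified={f.txt} staged={none}
After op 3 (git add f.txt): modified={none} staged={f.txt}
After op 4 (git commit): modified={none} staged={none}
After op 5 (git add c.txt): modified={none} staged={none}
After op 6 (modify f.txt): modified={f.txt} staged={none}
After op 7 (git add f.txt): modified={none} staged={f.txt}
After op 8 (modify f.txt): modified={f.txt} staged={f.txt}
After op 9 (modify e.txt): modified={e.txt, f.txt} staged={f.txt}
After op 10 (git reset f.txt): modified={e.txt, f.txt} staged={none}
After op 11 (modify a.txt): modified={a.txt, e.txt, f.txt} staged={none}
After op 12 (modify c.txt): modified={a.txt, c.txt, e.txt, f.txt} staged={none}
After op 13 (git add a.txt): modified={c.txt, e.txt, f.txt} staged={a.txt}
After op 14 (git add b.txt): modified={c.txt, e.txt, f.txt} staged={a.txt}
After op 15 (git add e.txt): modified={c.txt, f.txt} staged={a.txt, e.txt}
After op 16 (modify f.txt): modified={c.txt, f.txt} staged={a.txt, e.txt}
After op 17 (modify b.txt): modified={b.txt, c.txt, f.txt} staged={a.txt, e.txt}
After op 18 (git add b.txt): modified={c.txt, f.txt} staged={a.txt, b.txt, e.txt}
After op 19 (git add f.txt): modified={c.txt} staged={a.txt, b.txt, e.txt, f.txt}
After op 20 (modify a.txt): modified={a.txt, c.txt} staged={a.txt, b.txt, e.txt, f.txt}

Answer: a.txt, b.txt, e.txt, f.txt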